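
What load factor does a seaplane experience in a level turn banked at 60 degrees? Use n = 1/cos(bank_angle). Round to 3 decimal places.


Step 1: Convert 60 degrees to radians = 1.047198
Step 2: cos(60 deg) = 0.5
Step 3: n = 1 / 0.5 = 2.000

2.000


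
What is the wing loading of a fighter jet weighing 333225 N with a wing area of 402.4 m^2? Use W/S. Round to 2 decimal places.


Step 1: Wing loading = W / S = 333225 / 402.4
Step 2: Wing loading = 828.09 N/m^2

828.09


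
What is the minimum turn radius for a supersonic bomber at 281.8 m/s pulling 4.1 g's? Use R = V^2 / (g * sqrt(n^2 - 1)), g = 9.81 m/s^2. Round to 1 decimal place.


Step 1: V^2 = 281.8^2 = 79411.24
Step 2: n^2 - 1 = 4.1^2 - 1 = 15.81
Step 3: sqrt(15.81) = 3.976179
Step 4: R = 79411.24 / (9.81 * 3.976179) = 2035.9 m

2035.9


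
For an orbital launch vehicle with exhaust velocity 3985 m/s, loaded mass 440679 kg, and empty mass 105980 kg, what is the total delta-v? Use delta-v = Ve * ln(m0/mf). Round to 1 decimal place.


Step 1: Mass ratio m0/mf = 440679 / 105980 = 4.158134
Step 2: ln(4.158134) = 1.425066
Step 3: delta-v = 3985 * 1.425066 = 5678.9 m/s

5678.9


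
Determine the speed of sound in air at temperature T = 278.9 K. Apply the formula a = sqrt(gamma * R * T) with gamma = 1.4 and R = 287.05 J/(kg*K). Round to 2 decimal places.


Step 1: gamma * R * T = 1.4 * 287.05 * 278.9 = 112081.543
Step 2: a = sqrt(112081.543) = 334.79 m/s

334.79


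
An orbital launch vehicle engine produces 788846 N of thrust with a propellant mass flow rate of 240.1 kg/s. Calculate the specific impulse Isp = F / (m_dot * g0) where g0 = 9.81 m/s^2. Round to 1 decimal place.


Step 1: m_dot * g0 = 240.1 * 9.81 = 2355.38
Step 2: Isp = 788846 / 2355.38 = 334.9 s

334.9


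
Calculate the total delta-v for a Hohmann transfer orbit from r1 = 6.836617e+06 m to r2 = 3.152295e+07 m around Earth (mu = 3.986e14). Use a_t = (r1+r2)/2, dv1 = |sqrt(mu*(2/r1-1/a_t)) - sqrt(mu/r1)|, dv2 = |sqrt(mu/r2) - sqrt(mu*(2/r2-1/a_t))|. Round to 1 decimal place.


Step 1: Transfer semi-major axis a_t = (6.836617e+06 + 3.152295e+07) / 2 = 1.917978e+07 m
Step 2: v1 (circular at r1) = sqrt(mu/r1) = 7635.69 m/s
Step 3: v_t1 = sqrt(mu*(2/r1 - 1/a_t)) = 9789.03 m/s
Step 4: dv1 = |9789.03 - 7635.69| = 2153.34 m/s
Step 5: v2 (circular at r2) = 3555.95 m/s, v_t2 = 2123.02 m/s
Step 6: dv2 = |3555.95 - 2123.02| = 1432.93 m/s
Step 7: Total delta-v = 2153.34 + 1432.93 = 3586.3 m/s

3586.3


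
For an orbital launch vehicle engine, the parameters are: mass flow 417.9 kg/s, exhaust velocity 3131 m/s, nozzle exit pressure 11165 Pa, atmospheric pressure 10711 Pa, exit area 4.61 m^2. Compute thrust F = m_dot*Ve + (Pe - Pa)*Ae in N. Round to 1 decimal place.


Step 1: Momentum thrust = m_dot * Ve = 417.9 * 3131 = 1308444.9 N
Step 2: Pressure thrust = (Pe - Pa) * Ae = (11165 - 10711) * 4.61 = 2092.94 N
Step 3: Total thrust F = 1308444.9 + 2092.94 = 1310537.8 N

1310537.8


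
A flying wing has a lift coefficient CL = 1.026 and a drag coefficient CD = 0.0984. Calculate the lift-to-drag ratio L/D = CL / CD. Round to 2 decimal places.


Step 1: L/D = CL / CD = 1.026 / 0.0984
Step 2: L/D = 10.43

10.43


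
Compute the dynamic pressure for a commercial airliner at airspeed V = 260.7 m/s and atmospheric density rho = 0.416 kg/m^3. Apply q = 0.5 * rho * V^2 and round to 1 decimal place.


Step 1: V^2 = 260.7^2 = 67964.49
Step 2: q = 0.5 * 0.416 * 67964.49
Step 3: q = 14136.6 Pa

14136.6


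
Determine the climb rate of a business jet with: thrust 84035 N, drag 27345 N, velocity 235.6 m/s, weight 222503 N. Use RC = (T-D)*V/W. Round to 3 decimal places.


Step 1: Excess thrust = T - D = 84035 - 27345 = 56690 N
Step 2: Excess power = 56690 * 235.6 = 13356164.0 W
Step 3: RC = 13356164.0 / 222503 = 60.027 m/s

60.027


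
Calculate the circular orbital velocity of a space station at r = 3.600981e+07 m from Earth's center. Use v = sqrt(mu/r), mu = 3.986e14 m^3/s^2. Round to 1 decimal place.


Step 1: mu / r = 3.986e14 / 3.600981e+07 = 11069205.8636
Step 2: v = sqrt(11069205.8636) = 3327.0 m/s

3327.0


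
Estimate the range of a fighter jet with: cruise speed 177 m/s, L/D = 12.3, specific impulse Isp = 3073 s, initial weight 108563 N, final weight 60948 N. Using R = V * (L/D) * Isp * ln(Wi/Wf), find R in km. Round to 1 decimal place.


Step 1: Coefficient = V * (L/D) * Isp = 177 * 12.3 * 3073 = 6690228.3 m
Step 2: Wi/Wf = 108563 / 60948 = 1.78124
Step 3: ln(1.78124) = 0.57731
Step 4: R = 6690228.3 * 0.57731 = 3862333.1 m = 3862.3 km

3862.3


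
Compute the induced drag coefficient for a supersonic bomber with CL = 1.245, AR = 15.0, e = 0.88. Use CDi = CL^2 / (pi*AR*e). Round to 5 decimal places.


Step 1: CL^2 = 1.245^2 = 1.550025
Step 2: pi * AR * e = 3.14159 * 15.0 * 0.88 = 41.469023
Step 3: CDi = 1.550025 / 41.469023 = 0.03738

0.03738


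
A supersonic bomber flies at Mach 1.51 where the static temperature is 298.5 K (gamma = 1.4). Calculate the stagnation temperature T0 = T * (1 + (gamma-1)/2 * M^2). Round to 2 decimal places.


Step 1: (gamma-1)/2 = 0.2
Step 2: M^2 = 2.2801
Step 3: 1 + 0.2 * 2.2801 = 1.45602
Step 4: T0 = 298.5 * 1.45602 = 434.62 K

434.62


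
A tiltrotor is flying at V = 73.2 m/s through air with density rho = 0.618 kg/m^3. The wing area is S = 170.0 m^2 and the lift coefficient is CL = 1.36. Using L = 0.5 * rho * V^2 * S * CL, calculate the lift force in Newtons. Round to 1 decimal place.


Step 1: Calculate dynamic pressure q = 0.5 * 0.618 * 73.2^2 = 0.5 * 0.618 * 5358.24 = 1655.6962 Pa
Step 2: Multiply by wing area and lift coefficient: L = 1655.6962 * 170.0 * 1.36
Step 3: L = 281468.3472 * 1.36 = 382797.0 N

382797.0


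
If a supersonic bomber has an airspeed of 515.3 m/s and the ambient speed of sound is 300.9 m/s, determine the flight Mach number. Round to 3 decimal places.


Step 1: M = V / a = 515.3 / 300.9
Step 2: M = 1.713

1.713


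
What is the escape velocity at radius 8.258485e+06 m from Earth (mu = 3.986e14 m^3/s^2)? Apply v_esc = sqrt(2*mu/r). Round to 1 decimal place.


Step 1: 2*mu/r = 2 * 3.986e14 / 8.258485e+06 = 96531022.3364
Step 2: v_esc = sqrt(96531022.3364) = 9825.0 m/s

9825.0


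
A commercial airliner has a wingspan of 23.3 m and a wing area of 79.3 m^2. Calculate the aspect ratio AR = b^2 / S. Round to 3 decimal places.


Step 1: b^2 = 23.3^2 = 542.89
Step 2: AR = 542.89 / 79.3 = 6.846

6.846


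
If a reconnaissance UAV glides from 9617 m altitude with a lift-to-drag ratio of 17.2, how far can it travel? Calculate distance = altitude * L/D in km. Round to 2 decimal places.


Step 1: Glide distance = altitude * L/D = 9617 * 17.2 = 165412.4 m
Step 2: Convert to km: 165412.4 / 1000 = 165.41 km

165.41


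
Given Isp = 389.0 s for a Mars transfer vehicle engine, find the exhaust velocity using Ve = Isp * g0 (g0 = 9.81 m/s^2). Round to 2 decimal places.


Step 1: Ve = Isp * g0 = 389.0 * 9.81
Step 2: Ve = 3816.09 m/s

3816.09


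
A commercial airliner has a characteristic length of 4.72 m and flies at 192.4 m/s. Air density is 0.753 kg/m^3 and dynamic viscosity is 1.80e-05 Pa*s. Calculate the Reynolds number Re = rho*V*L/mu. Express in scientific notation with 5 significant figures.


Step 1: Numerator = rho * V * L = 0.753 * 192.4 * 4.72 = 683.820384
Step 2: Re = 683.820384 / 1.80e-05
Step 3: Re = 3.7990e+07

3.7990e+07


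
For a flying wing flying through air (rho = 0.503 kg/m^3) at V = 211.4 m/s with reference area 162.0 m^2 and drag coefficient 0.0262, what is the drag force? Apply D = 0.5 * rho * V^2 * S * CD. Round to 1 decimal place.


Step 1: Dynamic pressure q = 0.5 * 0.503 * 211.4^2 = 11239.5249 Pa
Step 2: Drag D = q * S * CD = 11239.5249 * 162.0 * 0.0262
Step 3: D = 47705.0 N

47705.0


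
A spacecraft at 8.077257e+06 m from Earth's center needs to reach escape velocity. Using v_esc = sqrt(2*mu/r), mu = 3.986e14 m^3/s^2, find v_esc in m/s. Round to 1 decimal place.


Step 1: 2*mu/r = 2 * 3.986e14 / 8.077257e+06 = 98696871.9703
Step 2: v_esc = sqrt(98696871.9703) = 9934.6 m/s

9934.6


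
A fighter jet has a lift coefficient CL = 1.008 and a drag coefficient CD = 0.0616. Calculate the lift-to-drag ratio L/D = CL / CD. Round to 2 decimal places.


Step 1: L/D = CL / CD = 1.008 / 0.0616
Step 2: L/D = 16.36

16.36


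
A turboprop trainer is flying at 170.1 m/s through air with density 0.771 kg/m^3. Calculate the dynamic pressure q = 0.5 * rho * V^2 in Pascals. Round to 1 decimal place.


Step 1: V^2 = 170.1^2 = 28934.01
Step 2: q = 0.5 * 0.771 * 28934.01
Step 3: q = 11154.1 Pa

11154.1


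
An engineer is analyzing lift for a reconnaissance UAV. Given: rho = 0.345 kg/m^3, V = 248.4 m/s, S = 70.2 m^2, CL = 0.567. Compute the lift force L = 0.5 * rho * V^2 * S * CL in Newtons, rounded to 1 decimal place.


Step 1: Calculate dynamic pressure q = 0.5 * 0.345 * 248.4^2 = 0.5 * 0.345 * 61702.56 = 10643.6916 Pa
Step 2: Multiply by wing area and lift coefficient: L = 10643.6916 * 70.2 * 0.567
Step 3: L = 747187.1503 * 0.567 = 423655.1 N

423655.1


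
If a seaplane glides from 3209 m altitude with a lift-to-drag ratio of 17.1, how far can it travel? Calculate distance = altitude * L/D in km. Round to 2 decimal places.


Step 1: Glide distance = altitude * L/D = 3209 * 17.1 = 54873.9 m
Step 2: Convert to km: 54873.9 / 1000 = 54.87 km

54.87


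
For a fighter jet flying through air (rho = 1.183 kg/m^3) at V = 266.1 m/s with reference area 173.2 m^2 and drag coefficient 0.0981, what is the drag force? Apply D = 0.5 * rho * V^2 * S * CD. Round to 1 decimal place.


Step 1: Dynamic pressure q = 0.5 * 1.183 * 266.1^2 = 41883.6477 Pa
Step 2: Drag D = q * S * CD = 41883.6477 * 173.2 * 0.0981
Step 3: D = 711641.7 N

711641.7


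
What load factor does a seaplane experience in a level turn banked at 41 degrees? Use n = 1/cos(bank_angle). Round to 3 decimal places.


Step 1: Convert 41 degrees to radians = 0.715585
Step 2: cos(41 deg) = 0.75471
Step 3: n = 1 / 0.75471 = 1.325

1.325


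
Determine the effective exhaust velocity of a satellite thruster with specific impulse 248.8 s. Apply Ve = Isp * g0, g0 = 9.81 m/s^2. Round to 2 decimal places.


Step 1: Ve = Isp * g0 = 248.8 * 9.81
Step 2: Ve = 2440.73 m/s

2440.73


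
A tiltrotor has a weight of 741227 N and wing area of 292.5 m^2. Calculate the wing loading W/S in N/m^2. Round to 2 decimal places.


Step 1: Wing loading = W / S = 741227 / 292.5
Step 2: Wing loading = 2534.11 N/m^2

2534.11


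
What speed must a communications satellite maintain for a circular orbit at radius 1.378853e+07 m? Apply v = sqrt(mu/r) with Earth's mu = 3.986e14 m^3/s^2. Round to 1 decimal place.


Step 1: mu / r = 3.986e14 / 1.378853e+07 = 28908085.1983
Step 2: v = sqrt(28908085.1983) = 5376.6 m/s

5376.6


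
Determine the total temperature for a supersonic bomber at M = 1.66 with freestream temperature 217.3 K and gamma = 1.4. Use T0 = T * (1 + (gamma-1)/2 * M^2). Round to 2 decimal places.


Step 1: (gamma-1)/2 = 0.2
Step 2: M^2 = 2.7556
Step 3: 1 + 0.2 * 2.7556 = 1.55112
Step 4: T0 = 217.3 * 1.55112 = 337.06 K

337.06


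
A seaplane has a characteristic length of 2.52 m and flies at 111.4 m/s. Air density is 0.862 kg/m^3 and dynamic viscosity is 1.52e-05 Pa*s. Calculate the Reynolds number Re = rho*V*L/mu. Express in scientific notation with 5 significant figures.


Step 1: Numerator = rho * V * L = 0.862 * 111.4 * 2.52 = 241.987536
Step 2: Re = 241.987536 / 1.52e-05
Step 3: Re = 1.5920e+07

1.5920e+07


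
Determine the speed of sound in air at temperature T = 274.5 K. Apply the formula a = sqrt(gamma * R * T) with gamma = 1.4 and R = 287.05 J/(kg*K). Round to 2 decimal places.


Step 1: gamma * R * T = 1.4 * 287.05 * 274.5 = 110313.315
Step 2: a = sqrt(110313.315) = 332.13 m/s

332.13


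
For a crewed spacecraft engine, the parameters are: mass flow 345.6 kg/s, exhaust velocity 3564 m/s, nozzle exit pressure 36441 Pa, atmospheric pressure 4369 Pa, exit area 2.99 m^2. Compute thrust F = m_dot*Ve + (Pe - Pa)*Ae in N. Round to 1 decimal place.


Step 1: Momentum thrust = m_dot * Ve = 345.6 * 3564 = 1231718.4 N
Step 2: Pressure thrust = (Pe - Pa) * Ae = (36441 - 4369) * 2.99 = 95895.28 N
Step 3: Total thrust F = 1231718.4 + 95895.28 = 1327613.7 N

1327613.7


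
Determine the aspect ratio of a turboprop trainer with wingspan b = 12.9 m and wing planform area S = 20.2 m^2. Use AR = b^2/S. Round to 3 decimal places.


Step 1: b^2 = 12.9^2 = 166.41
Step 2: AR = 166.41 / 20.2 = 8.238

8.238


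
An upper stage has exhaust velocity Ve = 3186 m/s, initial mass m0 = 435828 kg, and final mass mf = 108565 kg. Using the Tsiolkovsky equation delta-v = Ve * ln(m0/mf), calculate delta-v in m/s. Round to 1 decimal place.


Step 1: Mass ratio m0/mf = 435828 / 108565 = 4.014443
Step 2: ln(4.014443) = 1.389899
Step 3: delta-v = 3186 * 1.389899 = 4428.2 m/s

4428.2


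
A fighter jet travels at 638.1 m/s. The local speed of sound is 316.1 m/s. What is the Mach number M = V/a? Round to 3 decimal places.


Step 1: M = V / a = 638.1 / 316.1
Step 2: M = 2.019

2.019


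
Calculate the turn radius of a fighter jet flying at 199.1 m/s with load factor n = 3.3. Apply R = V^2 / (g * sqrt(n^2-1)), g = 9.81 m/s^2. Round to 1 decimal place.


Step 1: V^2 = 199.1^2 = 39640.81
Step 2: n^2 - 1 = 3.3^2 - 1 = 9.89
Step 3: sqrt(9.89) = 3.144837
Step 4: R = 39640.81 / (9.81 * 3.144837) = 1284.9 m

1284.9


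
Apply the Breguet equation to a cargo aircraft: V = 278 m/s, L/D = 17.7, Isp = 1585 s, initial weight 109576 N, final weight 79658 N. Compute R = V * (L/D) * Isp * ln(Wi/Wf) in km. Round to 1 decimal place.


Step 1: Coefficient = V * (L/D) * Isp = 278 * 17.7 * 1585 = 7799151.0 m
Step 2: Wi/Wf = 109576 / 79658 = 1.375581
Step 3: ln(1.375581) = 0.318876
Step 4: R = 7799151.0 * 0.318876 = 2486961.3 m = 2487.0 km

2487.0


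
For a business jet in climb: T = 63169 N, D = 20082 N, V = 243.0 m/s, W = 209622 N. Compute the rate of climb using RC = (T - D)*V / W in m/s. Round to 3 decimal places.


Step 1: Excess thrust = T - D = 63169 - 20082 = 43087 N
Step 2: Excess power = 43087 * 243.0 = 10470141.0 W
Step 3: RC = 10470141.0 / 209622 = 49.948 m/s

49.948


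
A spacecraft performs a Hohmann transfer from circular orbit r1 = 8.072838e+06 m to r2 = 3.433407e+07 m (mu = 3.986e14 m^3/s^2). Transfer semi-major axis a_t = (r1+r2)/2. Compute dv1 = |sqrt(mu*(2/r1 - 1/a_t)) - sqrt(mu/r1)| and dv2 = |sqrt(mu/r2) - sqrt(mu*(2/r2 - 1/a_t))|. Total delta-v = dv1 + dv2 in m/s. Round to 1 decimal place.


Step 1: Transfer semi-major axis a_t = (8.072838e+06 + 3.433407e+07) / 2 = 2.120345e+07 m
Step 2: v1 (circular at r1) = sqrt(mu/r1) = 7026.77 m/s
Step 3: v_t1 = sqrt(mu*(2/r1 - 1/a_t)) = 8941.59 m/s
Step 4: dv1 = |8941.59 - 7026.77| = 1914.83 m/s
Step 5: v2 (circular at r2) = 3407.27 m/s, v_t2 = 2102.4 m/s
Step 6: dv2 = |3407.27 - 2102.4| = 1304.86 m/s
Step 7: Total delta-v = 1914.83 + 1304.86 = 3219.7 m/s

3219.7


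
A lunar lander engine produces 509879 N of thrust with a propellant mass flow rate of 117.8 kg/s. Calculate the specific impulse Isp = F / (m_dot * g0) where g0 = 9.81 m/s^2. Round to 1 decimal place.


Step 1: m_dot * g0 = 117.8 * 9.81 = 1155.62
Step 2: Isp = 509879 / 1155.62 = 441.2 s

441.2


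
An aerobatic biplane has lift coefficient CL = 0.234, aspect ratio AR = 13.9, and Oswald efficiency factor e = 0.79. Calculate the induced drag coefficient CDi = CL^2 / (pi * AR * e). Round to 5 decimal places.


Step 1: CL^2 = 0.234^2 = 0.054756
Step 2: pi * AR * e = 3.14159 * 13.9 * 0.79 = 34.497829
Step 3: CDi = 0.054756 / 34.497829 = 0.00159

0.00159


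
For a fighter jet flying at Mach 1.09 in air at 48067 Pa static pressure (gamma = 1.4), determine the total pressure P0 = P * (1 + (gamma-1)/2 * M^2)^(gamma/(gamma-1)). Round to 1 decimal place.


Step 1: (gamma-1)/2 * M^2 = 0.2 * 1.1881 = 0.23762
Step 2: 1 + 0.23762 = 1.23762
Step 3: Exponent gamma/(gamma-1) = 3.5
Step 4: P0 = 48067 * 1.23762^3.5 = 101368.4 Pa

101368.4


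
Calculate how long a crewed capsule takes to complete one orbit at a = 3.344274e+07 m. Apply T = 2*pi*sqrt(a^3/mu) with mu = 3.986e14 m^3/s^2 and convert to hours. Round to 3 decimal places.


Step 1: a^3 / mu = 3.740292e+22 / 3.986e14 = 9.383574e+07
Step 2: sqrt(9.383574e+07) = 9686.8847 s
Step 3: T = 2*pi * 9686.8847 = 60864.49 s
Step 4: T in hours = 60864.49 / 3600 = 16.907 hours

16.907


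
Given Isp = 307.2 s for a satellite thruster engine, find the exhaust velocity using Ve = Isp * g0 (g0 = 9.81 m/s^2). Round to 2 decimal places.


Step 1: Ve = Isp * g0 = 307.2 * 9.81
Step 2: Ve = 3013.63 m/s

3013.63


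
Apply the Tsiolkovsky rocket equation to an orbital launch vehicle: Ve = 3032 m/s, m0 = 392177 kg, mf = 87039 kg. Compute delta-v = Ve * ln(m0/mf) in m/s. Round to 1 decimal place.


Step 1: Mass ratio m0/mf = 392177 / 87039 = 4.505762
Step 2: ln(4.505762) = 1.505357
Step 3: delta-v = 3032 * 1.505357 = 4564.2 m/s

4564.2


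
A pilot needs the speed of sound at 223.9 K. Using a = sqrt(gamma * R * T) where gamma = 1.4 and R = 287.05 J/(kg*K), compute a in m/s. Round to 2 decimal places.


Step 1: gamma * R * T = 1.4 * 287.05 * 223.9 = 89978.693
Step 2: a = sqrt(89978.693) = 299.96 m/s

299.96


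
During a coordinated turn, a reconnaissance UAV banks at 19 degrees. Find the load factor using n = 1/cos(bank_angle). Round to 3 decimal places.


Step 1: Convert 19 degrees to radians = 0.331613
Step 2: cos(19 deg) = 0.945519
Step 3: n = 1 / 0.945519 = 1.058

1.058


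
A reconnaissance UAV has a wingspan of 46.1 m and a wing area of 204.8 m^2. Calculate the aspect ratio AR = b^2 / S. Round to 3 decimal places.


Step 1: b^2 = 46.1^2 = 2125.21
Step 2: AR = 2125.21 / 204.8 = 10.377

10.377


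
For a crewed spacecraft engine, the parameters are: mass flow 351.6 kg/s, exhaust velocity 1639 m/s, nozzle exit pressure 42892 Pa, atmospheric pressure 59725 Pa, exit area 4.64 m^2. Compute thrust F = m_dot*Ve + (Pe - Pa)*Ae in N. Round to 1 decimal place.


Step 1: Momentum thrust = m_dot * Ve = 351.6 * 1639 = 576272.4 N
Step 2: Pressure thrust = (Pe - Pa) * Ae = (42892 - 59725) * 4.64 = -78105.12 N
Step 3: Total thrust F = 576272.4 + -78105.12 = 498167.3 N

498167.3


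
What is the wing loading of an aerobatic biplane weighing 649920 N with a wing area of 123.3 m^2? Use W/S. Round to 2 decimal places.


Step 1: Wing loading = W / S = 649920 / 123.3
Step 2: Wing loading = 5271.05 N/m^2

5271.05


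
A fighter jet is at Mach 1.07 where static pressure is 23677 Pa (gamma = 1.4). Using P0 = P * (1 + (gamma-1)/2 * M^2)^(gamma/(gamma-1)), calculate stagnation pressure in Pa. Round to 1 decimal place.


Step 1: (gamma-1)/2 * M^2 = 0.2 * 1.1449 = 0.22898
Step 2: 1 + 0.22898 = 1.22898
Step 3: Exponent gamma/(gamma-1) = 3.5
Step 4: P0 = 23677 * 1.22898^3.5 = 48722.9 Pa

48722.9


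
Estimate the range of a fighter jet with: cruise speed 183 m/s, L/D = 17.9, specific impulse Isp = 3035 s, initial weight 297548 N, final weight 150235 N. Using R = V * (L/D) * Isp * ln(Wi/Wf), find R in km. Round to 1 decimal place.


Step 1: Coefficient = V * (L/D) * Isp = 183 * 17.9 * 3035 = 9941749.5 m
Step 2: Wi/Wf = 297548 / 150235 = 1.98055
Step 3: ln(1.98055) = 0.683375
Step 4: R = 9941749.5 * 0.683375 = 6793941.3 m = 6793.9 km

6793.9


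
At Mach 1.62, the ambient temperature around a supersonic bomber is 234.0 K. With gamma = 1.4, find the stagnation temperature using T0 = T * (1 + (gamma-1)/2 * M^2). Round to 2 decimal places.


Step 1: (gamma-1)/2 = 0.2
Step 2: M^2 = 2.6244
Step 3: 1 + 0.2 * 2.6244 = 1.52488
Step 4: T0 = 234.0 * 1.52488 = 356.82 K

356.82


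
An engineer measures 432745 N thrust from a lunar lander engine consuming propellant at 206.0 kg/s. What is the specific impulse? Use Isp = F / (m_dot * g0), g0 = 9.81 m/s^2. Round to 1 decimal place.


Step 1: m_dot * g0 = 206.0 * 9.81 = 2020.86
Step 2: Isp = 432745 / 2020.86 = 214.1 s

214.1


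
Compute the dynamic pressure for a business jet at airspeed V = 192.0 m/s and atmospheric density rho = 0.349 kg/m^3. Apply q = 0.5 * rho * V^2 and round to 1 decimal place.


Step 1: V^2 = 192.0^2 = 36864.0
Step 2: q = 0.5 * 0.349 * 36864.0
Step 3: q = 6432.8 Pa

6432.8


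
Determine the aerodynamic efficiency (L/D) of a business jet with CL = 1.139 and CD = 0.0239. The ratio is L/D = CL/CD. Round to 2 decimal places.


Step 1: L/D = CL / CD = 1.139 / 0.0239
Step 2: L/D = 47.66

47.66


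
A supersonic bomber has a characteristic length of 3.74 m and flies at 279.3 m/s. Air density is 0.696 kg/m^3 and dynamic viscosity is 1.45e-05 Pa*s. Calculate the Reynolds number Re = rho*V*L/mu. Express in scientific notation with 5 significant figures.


Step 1: Numerator = rho * V * L = 0.696 * 279.3 * 3.74 = 727.029072
Step 2: Re = 727.029072 / 1.45e-05
Step 3: Re = 5.0140e+07

5.0140e+07


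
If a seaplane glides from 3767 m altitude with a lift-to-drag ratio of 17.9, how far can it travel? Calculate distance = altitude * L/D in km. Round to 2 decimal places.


Step 1: Glide distance = altitude * L/D = 3767 * 17.9 = 67429.3 m
Step 2: Convert to km: 67429.3 / 1000 = 67.43 km

67.43


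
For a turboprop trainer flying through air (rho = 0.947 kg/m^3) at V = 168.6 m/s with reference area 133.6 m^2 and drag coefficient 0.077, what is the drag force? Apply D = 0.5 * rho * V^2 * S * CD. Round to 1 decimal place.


Step 1: Dynamic pressure q = 0.5 * 0.947 * 168.6^2 = 13459.6921 Pa
Step 2: Drag D = q * S * CD = 13459.6921 * 133.6 * 0.077
Step 3: D = 138462.5 N

138462.5


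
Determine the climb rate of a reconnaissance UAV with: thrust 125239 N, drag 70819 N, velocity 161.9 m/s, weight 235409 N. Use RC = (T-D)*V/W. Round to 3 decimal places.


Step 1: Excess thrust = T - D = 125239 - 70819 = 54420 N
Step 2: Excess power = 54420 * 161.9 = 8810598.0 W
Step 3: RC = 8810598.0 / 235409 = 37.427 m/s

37.427


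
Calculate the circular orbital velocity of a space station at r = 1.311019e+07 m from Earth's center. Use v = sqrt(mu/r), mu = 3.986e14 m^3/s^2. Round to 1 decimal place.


Step 1: mu / r = 3.986e14 / 1.311019e+07 = 30403830.9132
Step 2: v = sqrt(30403830.9132) = 5514.0 m/s

5514.0


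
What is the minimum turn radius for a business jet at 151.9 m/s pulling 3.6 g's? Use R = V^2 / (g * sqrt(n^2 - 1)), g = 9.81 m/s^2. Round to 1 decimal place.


Step 1: V^2 = 151.9^2 = 23073.61
Step 2: n^2 - 1 = 3.6^2 - 1 = 11.96
Step 3: sqrt(11.96) = 3.458323
Step 4: R = 23073.61 / (9.81 * 3.458323) = 680.1 m

680.1


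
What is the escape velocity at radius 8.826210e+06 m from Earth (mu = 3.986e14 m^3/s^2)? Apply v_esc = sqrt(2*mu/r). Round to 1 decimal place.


Step 1: 2*mu/r = 2 * 3.986e14 / 8.826210e+06 = 90321893.5421
Step 2: v_esc = sqrt(90321893.5421) = 9503.8 m/s

9503.8


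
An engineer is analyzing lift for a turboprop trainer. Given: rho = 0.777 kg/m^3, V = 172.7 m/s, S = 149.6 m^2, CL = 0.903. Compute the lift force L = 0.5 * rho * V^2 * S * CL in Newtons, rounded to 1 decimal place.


Step 1: Calculate dynamic pressure q = 0.5 * 0.777 * 172.7^2 = 0.5 * 0.777 * 29825.29 = 11587.1252 Pa
Step 2: Multiply by wing area and lift coefficient: L = 11587.1252 * 149.6 * 0.903
Step 3: L = 1733433.9247 * 0.903 = 1565290.8 N

1565290.8


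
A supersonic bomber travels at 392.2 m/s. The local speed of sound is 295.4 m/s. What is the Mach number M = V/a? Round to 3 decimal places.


Step 1: M = V / a = 392.2 / 295.4
Step 2: M = 1.328

1.328


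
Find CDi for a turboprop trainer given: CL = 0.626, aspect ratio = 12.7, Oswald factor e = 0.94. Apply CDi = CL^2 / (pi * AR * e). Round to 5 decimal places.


Step 1: CL^2 = 0.626^2 = 0.391876
Step 2: pi * AR * e = 3.14159 * 12.7 * 0.94 = 37.504333
Step 3: CDi = 0.391876 / 37.504333 = 0.01045

0.01045


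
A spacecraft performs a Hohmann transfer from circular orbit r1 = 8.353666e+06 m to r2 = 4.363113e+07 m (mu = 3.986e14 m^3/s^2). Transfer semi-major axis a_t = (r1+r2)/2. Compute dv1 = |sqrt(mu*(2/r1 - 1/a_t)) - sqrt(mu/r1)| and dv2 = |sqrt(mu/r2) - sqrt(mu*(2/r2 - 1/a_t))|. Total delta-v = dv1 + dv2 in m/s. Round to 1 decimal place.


Step 1: Transfer semi-major axis a_t = (8.353666e+06 + 4.363113e+07) / 2 = 2.599240e+07 m
Step 2: v1 (circular at r1) = sqrt(mu/r1) = 6907.65 m/s
Step 3: v_t1 = sqrt(mu*(2/r1 - 1/a_t)) = 8949.63 m/s
Step 4: dv1 = |8949.63 - 6907.65| = 2041.99 m/s
Step 5: v2 (circular at r2) = 3022.53 m/s, v_t2 = 1713.51 m/s
Step 6: dv2 = |3022.53 - 1713.51| = 1309.02 m/s
Step 7: Total delta-v = 2041.99 + 1309.02 = 3351.0 m/s

3351.0


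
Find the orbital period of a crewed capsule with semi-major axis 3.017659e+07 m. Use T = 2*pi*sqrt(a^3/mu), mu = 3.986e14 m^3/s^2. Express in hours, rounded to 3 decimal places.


Step 1: a^3 / mu = 2.747961e+22 / 3.986e14 = 6.894030e+07
Step 2: sqrt(6.894030e+07) = 8303.0298 s
Step 3: T = 2*pi * 8303.0298 = 52169.47 s
Step 4: T in hours = 52169.47 / 3600 = 14.492 hours

14.492


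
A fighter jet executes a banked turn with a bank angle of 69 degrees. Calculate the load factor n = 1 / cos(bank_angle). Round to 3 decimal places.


Step 1: Convert 69 degrees to radians = 1.204277
Step 2: cos(69 deg) = 0.358368
Step 3: n = 1 / 0.358368 = 2.790

2.790


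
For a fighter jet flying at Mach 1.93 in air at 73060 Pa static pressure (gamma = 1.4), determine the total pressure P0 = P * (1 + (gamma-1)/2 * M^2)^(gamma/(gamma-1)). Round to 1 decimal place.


Step 1: (gamma-1)/2 * M^2 = 0.2 * 3.7249 = 0.74498
Step 2: 1 + 0.74498 = 1.74498
Step 3: Exponent gamma/(gamma-1) = 3.5
Step 4: P0 = 73060 * 1.74498^3.5 = 512797.9 Pa

512797.9


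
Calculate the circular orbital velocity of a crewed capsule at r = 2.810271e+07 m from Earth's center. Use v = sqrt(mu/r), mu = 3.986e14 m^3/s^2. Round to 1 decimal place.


Step 1: mu / r = 3.986e14 / 2.810271e+07 = 14183685.488
Step 2: v = sqrt(14183685.488) = 3766.1 m/s

3766.1


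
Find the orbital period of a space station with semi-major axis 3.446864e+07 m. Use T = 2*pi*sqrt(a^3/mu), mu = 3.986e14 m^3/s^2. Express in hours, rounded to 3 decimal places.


Step 1: a^3 / mu = 4.095175e+22 / 3.986e14 = 1.027390e+08
Step 2: sqrt(1.027390e+08) = 10136.0227 s
Step 3: T = 2*pi * 10136.0227 = 63686.51 s
Step 4: T in hours = 63686.51 / 3600 = 17.691 hours

17.691


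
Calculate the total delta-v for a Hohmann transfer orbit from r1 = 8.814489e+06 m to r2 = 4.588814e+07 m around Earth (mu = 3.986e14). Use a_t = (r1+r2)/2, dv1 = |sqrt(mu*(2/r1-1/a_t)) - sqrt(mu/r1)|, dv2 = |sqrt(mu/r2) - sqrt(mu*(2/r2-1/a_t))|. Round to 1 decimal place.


Step 1: Transfer semi-major axis a_t = (8.814489e+06 + 4.588814e+07) / 2 = 2.735131e+07 m
Step 2: v1 (circular at r1) = sqrt(mu/r1) = 6724.66 m/s
Step 3: v_t1 = sqrt(mu*(2/r1 - 1/a_t)) = 8710.26 m/s
Step 4: dv1 = |8710.26 - 6724.66| = 1985.61 m/s
Step 5: v2 (circular at r2) = 2947.26 m/s, v_t2 = 1673.12 m/s
Step 6: dv2 = |2947.26 - 1673.12| = 1274.14 m/s
Step 7: Total delta-v = 1985.61 + 1274.14 = 3259.7 m/s

3259.7


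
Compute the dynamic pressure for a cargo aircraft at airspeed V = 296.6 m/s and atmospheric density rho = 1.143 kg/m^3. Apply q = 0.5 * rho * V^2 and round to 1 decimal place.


Step 1: V^2 = 296.6^2 = 87971.56
Step 2: q = 0.5 * 1.143 * 87971.56
Step 3: q = 50275.7 Pa

50275.7


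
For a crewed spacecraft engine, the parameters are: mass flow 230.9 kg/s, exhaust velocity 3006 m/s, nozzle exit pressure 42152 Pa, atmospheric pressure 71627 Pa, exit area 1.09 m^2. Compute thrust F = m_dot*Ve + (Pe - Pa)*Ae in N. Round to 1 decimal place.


Step 1: Momentum thrust = m_dot * Ve = 230.9 * 3006 = 694085.4 N
Step 2: Pressure thrust = (Pe - Pa) * Ae = (42152 - 71627) * 1.09 = -32127.75 N
Step 3: Total thrust F = 694085.4 + -32127.75 = 661957.7 N

661957.7


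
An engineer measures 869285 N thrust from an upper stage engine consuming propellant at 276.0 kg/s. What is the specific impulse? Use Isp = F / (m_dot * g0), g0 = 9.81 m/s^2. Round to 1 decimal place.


Step 1: m_dot * g0 = 276.0 * 9.81 = 2707.56
Step 2: Isp = 869285 / 2707.56 = 321.1 s

321.1


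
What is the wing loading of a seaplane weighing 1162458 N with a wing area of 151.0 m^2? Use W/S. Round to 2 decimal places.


Step 1: Wing loading = W / S = 1162458 / 151.0
Step 2: Wing loading = 7698.40 N/m^2

7698.40


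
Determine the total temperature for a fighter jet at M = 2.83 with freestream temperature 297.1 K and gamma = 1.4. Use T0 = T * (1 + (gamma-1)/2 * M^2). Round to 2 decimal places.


Step 1: (gamma-1)/2 = 0.2
Step 2: M^2 = 8.0089
Step 3: 1 + 0.2 * 8.0089 = 2.60178
Step 4: T0 = 297.1 * 2.60178 = 772.99 K

772.99


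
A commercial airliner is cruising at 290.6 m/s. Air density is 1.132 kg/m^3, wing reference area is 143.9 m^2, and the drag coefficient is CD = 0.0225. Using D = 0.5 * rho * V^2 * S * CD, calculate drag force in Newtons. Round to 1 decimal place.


Step 1: Dynamic pressure q = 0.5 * 1.132 * 290.6^2 = 47797.7718 Pa
Step 2: Drag D = q * S * CD = 47797.7718 * 143.9 * 0.0225
Step 3: D = 154757.2 N

154757.2


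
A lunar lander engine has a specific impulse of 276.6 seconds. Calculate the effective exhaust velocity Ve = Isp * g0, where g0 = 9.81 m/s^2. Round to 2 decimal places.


Step 1: Ve = Isp * g0 = 276.6 * 9.81
Step 2: Ve = 2713.45 m/s

2713.45


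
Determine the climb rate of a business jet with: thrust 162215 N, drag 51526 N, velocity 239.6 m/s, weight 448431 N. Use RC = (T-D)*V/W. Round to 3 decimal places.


Step 1: Excess thrust = T - D = 162215 - 51526 = 110689 N
Step 2: Excess power = 110689 * 239.6 = 26521084.4 W
Step 3: RC = 26521084.4 / 448431 = 59.142 m/s

59.142


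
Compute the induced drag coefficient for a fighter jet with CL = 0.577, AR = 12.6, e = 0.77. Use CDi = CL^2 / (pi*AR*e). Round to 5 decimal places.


Step 1: CL^2 = 0.577^2 = 0.332929
Step 2: pi * AR * e = 3.14159 * 12.6 * 0.77 = 30.479732
Step 3: CDi = 0.332929 / 30.479732 = 0.01092

0.01092


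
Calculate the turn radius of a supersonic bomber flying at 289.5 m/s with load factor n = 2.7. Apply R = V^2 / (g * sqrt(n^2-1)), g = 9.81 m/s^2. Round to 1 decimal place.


Step 1: V^2 = 289.5^2 = 83810.25
Step 2: n^2 - 1 = 2.7^2 - 1 = 6.29
Step 3: sqrt(6.29) = 2.507987
Step 4: R = 83810.25 / (9.81 * 2.507987) = 3406.5 m

3406.5


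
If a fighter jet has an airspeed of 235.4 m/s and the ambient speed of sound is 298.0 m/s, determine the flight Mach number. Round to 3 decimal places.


Step 1: M = V / a = 235.4 / 298.0
Step 2: M = 0.790

0.790


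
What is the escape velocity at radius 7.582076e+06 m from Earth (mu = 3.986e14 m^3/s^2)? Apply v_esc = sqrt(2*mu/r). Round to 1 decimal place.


Step 1: 2*mu/r = 2 * 3.986e14 / 7.582076e+06 = 105142707.6173
Step 2: v_esc = sqrt(105142707.6173) = 10253.9 m/s

10253.9


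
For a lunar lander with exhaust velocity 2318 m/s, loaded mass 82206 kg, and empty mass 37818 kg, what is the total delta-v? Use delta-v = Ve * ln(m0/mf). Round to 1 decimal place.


Step 1: Mass ratio m0/mf = 82206 / 37818 = 2.173727
Step 2: ln(2.173727) = 0.776443
Step 3: delta-v = 2318 * 0.776443 = 1799.8 m/s

1799.8


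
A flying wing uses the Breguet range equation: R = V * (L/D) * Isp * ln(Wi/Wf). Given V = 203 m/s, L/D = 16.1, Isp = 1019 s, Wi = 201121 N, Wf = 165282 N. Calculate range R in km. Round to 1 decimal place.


Step 1: Coefficient = V * (L/D) * Isp = 203 * 16.1 * 1019 = 3330397.7 m
Step 2: Wi/Wf = 201121 / 165282 = 1.216835
Step 3: ln(1.216835) = 0.196254
Step 4: R = 3330397.7 * 0.196254 = 653602.6 m = 653.6 km

653.6


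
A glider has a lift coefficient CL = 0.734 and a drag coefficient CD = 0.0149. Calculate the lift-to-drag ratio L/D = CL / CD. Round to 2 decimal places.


Step 1: L/D = CL / CD = 0.734 / 0.0149
Step 2: L/D = 49.26

49.26


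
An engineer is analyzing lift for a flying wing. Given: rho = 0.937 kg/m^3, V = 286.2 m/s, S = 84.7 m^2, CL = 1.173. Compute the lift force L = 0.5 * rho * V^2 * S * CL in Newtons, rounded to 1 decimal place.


Step 1: Calculate dynamic pressure q = 0.5 * 0.937 * 286.2^2 = 0.5 * 0.937 * 81910.44 = 38375.0411 Pa
Step 2: Multiply by wing area and lift coefficient: L = 38375.0411 * 84.7 * 1.173
Step 3: L = 3250365.9846 * 1.173 = 3812679.3 N

3812679.3


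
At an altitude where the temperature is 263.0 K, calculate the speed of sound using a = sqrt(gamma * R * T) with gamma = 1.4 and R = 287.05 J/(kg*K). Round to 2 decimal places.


Step 1: gamma * R * T = 1.4 * 287.05 * 263.0 = 105691.81
Step 2: a = sqrt(105691.81) = 325.10 m/s

325.10


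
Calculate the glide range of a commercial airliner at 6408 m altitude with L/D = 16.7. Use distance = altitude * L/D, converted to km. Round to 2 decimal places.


Step 1: Glide distance = altitude * L/D = 6408 * 16.7 = 107013.6 m
Step 2: Convert to km: 107013.6 / 1000 = 107.01 km

107.01


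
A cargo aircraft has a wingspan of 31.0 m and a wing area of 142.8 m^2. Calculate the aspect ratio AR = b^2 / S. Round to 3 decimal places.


Step 1: b^2 = 31.0^2 = 961.0
Step 2: AR = 961.0 / 142.8 = 6.730

6.730


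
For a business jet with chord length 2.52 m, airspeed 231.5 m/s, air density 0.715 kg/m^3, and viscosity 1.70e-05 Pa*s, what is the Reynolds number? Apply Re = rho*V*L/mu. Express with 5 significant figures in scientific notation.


Step 1: Numerator = rho * V * L = 0.715 * 231.5 * 2.52 = 417.1167
Step 2: Re = 417.1167 / 1.70e-05
Step 3: Re = 2.4536e+07

2.4536e+07


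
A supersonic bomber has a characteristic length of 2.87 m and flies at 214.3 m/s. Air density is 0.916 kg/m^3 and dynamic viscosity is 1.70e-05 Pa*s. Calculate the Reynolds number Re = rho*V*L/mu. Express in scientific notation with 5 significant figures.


Step 1: Numerator = rho * V * L = 0.916 * 214.3 * 2.87 = 563.377556
Step 2: Re = 563.377556 / 1.70e-05
Step 3: Re = 3.3140e+07

3.3140e+07


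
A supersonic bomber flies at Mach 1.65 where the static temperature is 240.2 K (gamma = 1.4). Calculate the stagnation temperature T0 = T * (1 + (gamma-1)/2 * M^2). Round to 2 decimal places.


Step 1: (gamma-1)/2 = 0.2
Step 2: M^2 = 2.7225
Step 3: 1 + 0.2 * 2.7225 = 1.5445
Step 4: T0 = 240.2 * 1.5445 = 370.99 K

370.99


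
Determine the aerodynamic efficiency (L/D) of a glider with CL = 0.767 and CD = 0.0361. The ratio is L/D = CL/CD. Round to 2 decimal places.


Step 1: L/D = CL / CD = 0.767 / 0.0361
Step 2: L/D = 21.25

21.25


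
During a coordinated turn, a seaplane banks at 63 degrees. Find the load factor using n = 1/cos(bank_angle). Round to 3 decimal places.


Step 1: Convert 63 degrees to radians = 1.099557
Step 2: cos(63 deg) = 0.45399
Step 3: n = 1 / 0.45399 = 2.203

2.203


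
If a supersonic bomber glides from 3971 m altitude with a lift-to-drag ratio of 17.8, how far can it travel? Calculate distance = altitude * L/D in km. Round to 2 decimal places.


Step 1: Glide distance = altitude * L/D = 3971 * 17.8 = 70683.8 m
Step 2: Convert to km: 70683.8 / 1000 = 70.68 km

70.68


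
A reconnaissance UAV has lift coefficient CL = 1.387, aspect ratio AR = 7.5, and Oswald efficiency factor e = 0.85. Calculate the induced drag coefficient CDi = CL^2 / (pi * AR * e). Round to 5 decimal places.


Step 1: CL^2 = 1.387^2 = 1.923769
Step 2: pi * AR * e = 3.14159 * 7.5 * 0.85 = 20.027653
Step 3: CDi = 1.923769 / 20.027653 = 0.09606

0.09606


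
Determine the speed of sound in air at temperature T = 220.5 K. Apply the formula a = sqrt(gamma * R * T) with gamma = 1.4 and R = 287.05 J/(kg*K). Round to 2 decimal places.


Step 1: gamma * R * T = 1.4 * 287.05 * 220.5 = 88612.335
Step 2: a = sqrt(88612.335) = 297.68 m/s

297.68


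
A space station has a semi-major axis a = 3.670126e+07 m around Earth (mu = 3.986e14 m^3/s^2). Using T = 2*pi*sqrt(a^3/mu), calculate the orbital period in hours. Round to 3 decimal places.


Step 1: a^3 / mu = 4.943595e+22 / 3.986e14 = 1.240240e+08
Step 2: sqrt(1.240240e+08) = 11136.605 s
Step 3: T = 2*pi * 11136.605 = 69973.35 s
Step 4: T in hours = 69973.35 / 3600 = 19.437 hours

19.437


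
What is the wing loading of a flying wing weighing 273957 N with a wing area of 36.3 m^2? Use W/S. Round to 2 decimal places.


Step 1: Wing loading = W / S = 273957 / 36.3
Step 2: Wing loading = 7547.02 N/m^2

7547.02


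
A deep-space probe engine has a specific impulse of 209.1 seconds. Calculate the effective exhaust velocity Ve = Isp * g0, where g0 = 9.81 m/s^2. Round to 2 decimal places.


Step 1: Ve = Isp * g0 = 209.1 * 9.81
Step 2: Ve = 2051.27 m/s

2051.27


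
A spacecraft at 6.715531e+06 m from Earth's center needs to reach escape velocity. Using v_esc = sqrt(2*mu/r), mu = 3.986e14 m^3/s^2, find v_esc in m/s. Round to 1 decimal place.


Step 1: 2*mu/r = 2 * 3.986e14 / 6.715531e+06 = 118709897.9962
Step 2: v_esc = sqrt(118709897.9962) = 10895.4 m/s

10895.4


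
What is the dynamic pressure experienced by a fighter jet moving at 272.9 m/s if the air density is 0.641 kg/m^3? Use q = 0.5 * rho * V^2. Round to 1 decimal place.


Step 1: V^2 = 272.9^2 = 74474.41
Step 2: q = 0.5 * 0.641 * 74474.41
Step 3: q = 23869.0 Pa

23869.0


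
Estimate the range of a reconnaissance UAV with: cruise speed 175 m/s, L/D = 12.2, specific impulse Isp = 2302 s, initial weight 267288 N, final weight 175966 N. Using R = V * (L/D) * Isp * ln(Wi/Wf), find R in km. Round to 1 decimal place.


Step 1: Coefficient = V * (L/D) * Isp = 175 * 12.2 * 2302 = 4914770.0 m
Step 2: Wi/Wf = 267288 / 175966 = 1.518975
Step 3: ln(1.518975) = 0.418036
Step 4: R = 4914770.0 * 0.418036 = 2054550.5 m = 2054.6 km

2054.6


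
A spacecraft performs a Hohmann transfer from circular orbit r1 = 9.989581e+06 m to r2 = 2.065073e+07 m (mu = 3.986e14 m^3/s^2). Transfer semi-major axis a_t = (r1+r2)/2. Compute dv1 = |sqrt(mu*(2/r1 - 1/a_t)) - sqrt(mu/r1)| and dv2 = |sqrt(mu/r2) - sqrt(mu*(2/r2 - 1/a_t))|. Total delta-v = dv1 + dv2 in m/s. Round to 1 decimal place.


Step 1: Transfer semi-major axis a_t = (9.989581e+06 + 2.065073e+07) / 2 = 1.532016e+07 m
Step 2: v1 (circular at r1) = sqrt(mu/r1) = 6316.77 m/s
Step 3: v_t1 = sqrt(mu*(2/r1 - 1/a_t)) = 7333.83 m/s
Step 4: dv1 = |7333.83 - 6316.77| = 1017.07 m/s
Step 5: v2 (circular at r2) = 4393.4 m/s, v_t2 = 3547.67 m/s
Step 6: dv2 = |4393.4 - 3547.67| = 845.73 m/s
Step 7: Total delta-v = 1017.07 + 845.73 = 1862.8 m/s

1862.8


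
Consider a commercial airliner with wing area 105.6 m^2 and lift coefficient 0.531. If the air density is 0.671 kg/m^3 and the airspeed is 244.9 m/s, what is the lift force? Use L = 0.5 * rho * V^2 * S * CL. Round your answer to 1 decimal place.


Step 1: Calculate dynamic pressure q = 0.5 * 0.671 * 244.9^2 = 0.5 * 0.671 * 59976.01 = 20121.9514 Pa
Step 2: Multiply by wing area and lift coefficient: L = 20121.9514 * 105.6 * 0.531
Step 3: L = 2124878.0631 * 0.531 = 1128310.3 N

1128310.3


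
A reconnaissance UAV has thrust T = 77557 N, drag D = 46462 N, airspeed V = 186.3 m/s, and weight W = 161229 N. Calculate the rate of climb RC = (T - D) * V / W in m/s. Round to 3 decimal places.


Step 1: Excess thrust = T - D = 77557 - 46462 = 31095 N
Step 2: Excess power = 31095 * 186.3 = 5792998.5 W
Step 3: RC = 5792998.5 / 161229 = 35.930 m/s

35.930


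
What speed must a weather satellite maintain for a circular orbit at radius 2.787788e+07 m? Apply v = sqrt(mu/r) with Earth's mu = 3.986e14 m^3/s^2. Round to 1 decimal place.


Step 1: mu / r = 3.986e14 / 2.787788e+07 = 14298074.3156
Step 2: v = sqrt(14298074.3156) = 3781.3 m/s

3781.3


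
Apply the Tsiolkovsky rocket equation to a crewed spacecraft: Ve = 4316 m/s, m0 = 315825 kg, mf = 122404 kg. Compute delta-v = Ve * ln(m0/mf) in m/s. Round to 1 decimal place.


Step 1: Mass ratio m0/mf = 315825 / 122404 = 2.580185
Step 2: ln(2.580185) = 0.947861
Step 3: delta-v = 4316 * 0.947861 = 4091.0 m/s

4091.0


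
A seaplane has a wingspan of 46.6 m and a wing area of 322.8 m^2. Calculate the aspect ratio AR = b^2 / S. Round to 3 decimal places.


Step 1: b^2 = 46.6^2 = 2171.56
Step 2: AR = 2171.56 / 322.8 = 6.727

6.727
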